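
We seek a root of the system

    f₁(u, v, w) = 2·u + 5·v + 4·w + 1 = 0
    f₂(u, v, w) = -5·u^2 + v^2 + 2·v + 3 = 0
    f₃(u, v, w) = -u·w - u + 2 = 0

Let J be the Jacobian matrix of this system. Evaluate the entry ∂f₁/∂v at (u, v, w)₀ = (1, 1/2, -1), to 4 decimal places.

∂f₁/∂v = 5.
At (1, 1/2, -1) this is 5.0000.

5.0000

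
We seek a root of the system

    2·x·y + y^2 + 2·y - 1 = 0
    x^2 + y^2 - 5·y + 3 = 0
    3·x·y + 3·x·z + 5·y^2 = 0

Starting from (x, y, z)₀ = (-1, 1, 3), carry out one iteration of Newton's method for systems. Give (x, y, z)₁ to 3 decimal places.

At (-1, 1, 3): F = (0.000, 0.000, -7.000).
Jacobian J = [[2·y, 2·x + 2·y + 2, 0], [2·x, 2·y - 5, 0], [3·y + 3·z, 3·x + 10·y, 3·x]].
At the point, J = [[2.000, 2.000, 0.000], [-2.000, -3.000, 0.000], [12.000, 7.000, -3.000]] (det J = 6.000).
Solving J·Δ = −F gives Δ = (0.000, 0.000, -2.333).
Then the next iterate is (x, y, z)₁ = (-1.000, 1.000, 0.667).

(-1.000, 1.000, 0.667)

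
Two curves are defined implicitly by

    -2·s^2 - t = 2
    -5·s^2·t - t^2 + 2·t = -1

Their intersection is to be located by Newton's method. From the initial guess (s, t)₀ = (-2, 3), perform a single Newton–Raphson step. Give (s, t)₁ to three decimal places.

(-0.106, 5.152)

At (-2, 3): F = (-13.000, -62.000).
Jacobian J = [[-4·s, -1], [-10·s·t, -5·s^2 - 2·t + 2]].
At the point, J = [[8.000, -1.000], [60.000, -24.000]] (det J = -132.000).
Solving J·Δ = −F gives Δ = (1.894, 2.152).
Then the next iterate is (s, t)₁ = (-0.106, 5.152).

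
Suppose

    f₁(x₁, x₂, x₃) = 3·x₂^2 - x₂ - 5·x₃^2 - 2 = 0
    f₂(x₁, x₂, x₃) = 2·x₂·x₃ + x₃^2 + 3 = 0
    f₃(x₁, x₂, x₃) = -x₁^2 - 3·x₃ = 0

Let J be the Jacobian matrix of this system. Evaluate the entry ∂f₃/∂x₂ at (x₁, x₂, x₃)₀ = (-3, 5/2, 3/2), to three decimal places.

∂f₃/∂x₂ = 0.
At (-3, 5/2, 3/2) this is 0.000.

0.000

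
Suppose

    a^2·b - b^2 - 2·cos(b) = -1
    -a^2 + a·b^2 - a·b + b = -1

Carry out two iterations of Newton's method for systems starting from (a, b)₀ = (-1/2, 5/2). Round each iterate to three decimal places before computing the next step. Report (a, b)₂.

(-1.034, 1.941)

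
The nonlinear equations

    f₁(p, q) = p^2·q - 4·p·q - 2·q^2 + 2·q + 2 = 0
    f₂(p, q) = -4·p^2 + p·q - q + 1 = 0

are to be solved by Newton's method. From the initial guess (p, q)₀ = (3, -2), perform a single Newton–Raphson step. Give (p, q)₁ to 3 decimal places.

At (3, -2): F = (-4.000, -39.000).
Jacobian J = [[2·p·q - 4·q, p^2 - 4·p - 4·q + 2], [-8·p + q, p - 1]].
At the point, J = [[-4.000, 7.000], [-26.000, 2.000]] (det J = 174.000).
Solving J·Δ = −F gives Δ = (-1.523, -0.299).
Then the next iterate is (p, q)₁ = (1.477, -2.299).

(1.477, -2.299)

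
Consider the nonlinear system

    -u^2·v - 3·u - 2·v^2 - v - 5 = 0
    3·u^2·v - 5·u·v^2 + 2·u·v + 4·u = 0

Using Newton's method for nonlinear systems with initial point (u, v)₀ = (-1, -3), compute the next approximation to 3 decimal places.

At (-1, -3): F = (-14.000, 38.000).
Jacobian J = [[-2·u·v - 3, -u^2 - 4·v - 1], [6·u·v - 5·v^2 + 2·v + 4, 3·u^2 - 10·u·v + 2·u]].
At the point, J = [[-9.000, 10.000], [-29.000, -29.000]] (det J = 551.000).
Solving J·Δ = −F gives Δ = (-0.047, 1.358).
Then the next iterate is (u, v)₁ = (-1.047, -1.642).

(-1.047, -1.642)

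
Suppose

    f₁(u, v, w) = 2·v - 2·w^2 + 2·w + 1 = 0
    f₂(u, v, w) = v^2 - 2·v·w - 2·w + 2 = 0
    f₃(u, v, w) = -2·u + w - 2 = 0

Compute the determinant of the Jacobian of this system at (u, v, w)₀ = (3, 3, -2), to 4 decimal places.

232.0000

J = [[0, 2, -4·w + 2], [0, 2·v - 2·w, -2·v - 2], [-2, 0, 1]].
At the point, J = [[0.0000, 2.0000, 10.0000], [0.0000, 10.0000, -8.0000], [-2.0000, 0.0000, 1.0000]].
det J = 232.0000.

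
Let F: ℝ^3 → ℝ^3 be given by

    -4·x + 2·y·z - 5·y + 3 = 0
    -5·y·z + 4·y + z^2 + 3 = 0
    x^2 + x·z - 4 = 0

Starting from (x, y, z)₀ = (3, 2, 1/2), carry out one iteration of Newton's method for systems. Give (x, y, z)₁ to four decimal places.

At (3, 2, 1/2): F = (-17.0000, 6.2500, 6.5000).
Jacobian J = [[-4, 2·z - 5, 2·y], [0, -5·z + 4, -5·y + 2·z], [2·x + z, 0, x]].
At the point, J = [[-4.0000, -4.0000, 4.0000], [0.0000, 1.5000, -9.0000], [6.5000, 0.0000, 3.0000]] (det J = 177.0000).
Solving J·Δ = −F gives Δ = (-1.0932, -2.9548, 0.2020).
Then the next iterate is (x, y, z)₁ = (1.9068, -0.9548, 0.7020).

(1.9068, -0.9548, 0.7020)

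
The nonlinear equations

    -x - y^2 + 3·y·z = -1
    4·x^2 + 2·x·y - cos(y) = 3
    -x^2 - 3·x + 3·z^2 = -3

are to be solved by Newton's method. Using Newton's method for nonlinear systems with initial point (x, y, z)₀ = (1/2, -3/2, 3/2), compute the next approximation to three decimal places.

(4.066, 0.526, 2.196)

At (1/2, -3/2, 3/2): F = (-8.500, -3.57074, 8.000).
Jacobian J = [[-1, -2·y + 3·z, 3·y], [8·x + 2·y, 2·x + sin(y), 0], [-2·x - 3, 0, 6·z]].
At the point, J = [[-1.000, 7.500, -4.500], [1.000, 0.00251, 0.000], [-4.000, 0.000, 9.000]] (det J = -67.56764).
Solving J·Δ = −F gives Δ = (3.566, 2.026, 0.696).
Then the next iterate is (x, y, z)₁ = (4.066, 0.526, 2.196).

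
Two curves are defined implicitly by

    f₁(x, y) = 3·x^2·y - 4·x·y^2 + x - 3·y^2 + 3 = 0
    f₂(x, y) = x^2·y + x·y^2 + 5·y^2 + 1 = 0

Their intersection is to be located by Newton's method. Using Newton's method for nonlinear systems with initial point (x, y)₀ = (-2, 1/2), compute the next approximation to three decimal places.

At (-2, 1/2): F = (8.250, 3.750).
Jacobian J = [[6·x·y - 4·y^2 + 1, 3·x^2 - 8·x·y - 6·y], [2·x·y + y^2, x^2 + 2·x·y + 10·y]].
At the point, J = [[-6.000, 17.000], [-1.750, 7.000]] (det J = -12.250).
Solving J·Δ = −F gives Δ = (-0.490, -0.658).
Then the next iterate is (x, y)₁ = (-2.490, -0.158).

(-2.490, -0.158)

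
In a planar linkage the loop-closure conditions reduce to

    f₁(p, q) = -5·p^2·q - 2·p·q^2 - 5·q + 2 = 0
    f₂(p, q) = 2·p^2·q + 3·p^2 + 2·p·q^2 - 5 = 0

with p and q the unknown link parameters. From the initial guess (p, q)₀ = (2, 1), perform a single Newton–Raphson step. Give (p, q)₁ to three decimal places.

(1.479, 0.529)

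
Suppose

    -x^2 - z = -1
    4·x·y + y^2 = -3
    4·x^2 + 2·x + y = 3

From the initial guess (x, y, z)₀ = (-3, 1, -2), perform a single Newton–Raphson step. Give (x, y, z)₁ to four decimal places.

At (-3, 1, -2): F = (-6.0000, -8.0000, 28.0000).
Jacobian J = [[-2·x, 0, -1], [4·y, 4·x + 2·y, 0], [8·x + 2, 1, 0]].
At the point, J = [[6.0000, 0.0000, -1.0000], [4.0000, -10.0000, 0.0000], [-22.0000, 1.0000, 0.0000]] (det J = 216.0000).
Solving J·Δ = −F gives Δ = (1.2593, -0.2963, 1.5556).
Then the next iterate is (x, y, z)₁ = (-1.7407, 0.7037, -0.4444).

(-1.7407, 0.7037, -0.4444)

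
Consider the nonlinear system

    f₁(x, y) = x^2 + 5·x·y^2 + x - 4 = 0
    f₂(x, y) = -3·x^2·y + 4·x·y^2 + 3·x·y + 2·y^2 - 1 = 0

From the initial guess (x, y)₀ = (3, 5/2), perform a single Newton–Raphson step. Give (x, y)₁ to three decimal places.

(2.256, 1.523)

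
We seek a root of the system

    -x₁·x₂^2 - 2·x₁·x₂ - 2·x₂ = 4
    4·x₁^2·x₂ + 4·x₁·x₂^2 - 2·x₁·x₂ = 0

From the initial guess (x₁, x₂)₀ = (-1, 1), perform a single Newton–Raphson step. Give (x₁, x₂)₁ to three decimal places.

(-1.111, 2.333)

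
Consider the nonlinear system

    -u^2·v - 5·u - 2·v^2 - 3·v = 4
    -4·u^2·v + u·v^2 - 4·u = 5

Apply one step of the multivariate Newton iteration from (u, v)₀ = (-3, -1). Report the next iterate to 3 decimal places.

(-0.281, -2.114)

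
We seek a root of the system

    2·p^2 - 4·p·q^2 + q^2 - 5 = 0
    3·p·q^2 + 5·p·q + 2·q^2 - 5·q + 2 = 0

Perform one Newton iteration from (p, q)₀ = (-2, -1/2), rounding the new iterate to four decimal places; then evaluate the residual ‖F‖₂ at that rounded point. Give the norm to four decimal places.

6.7737

At (-2, -1/2): F = (5.2500, 8.5000).
Jacobian J = [[4·p - 4·q^2, -8·p·q + 2·q], [3·q^2 + 5·q, 6·p·q + 5·p + 4·q - 5]].
At the point, J = [[-9.0000, -9.0000], [-1.7500, -11.0000]] (det J = 83.2500).
Solving J·Δ = −F gives Δ = (-0.2252, 0.8086).
Then the next iterate is (p, q)₁ = (-2.2252, 0.3086).
Re-evaluating at (-2.2252, 0.3086): F = (5.845922, -3.421760), so ‖F‖₂ = 6.7737.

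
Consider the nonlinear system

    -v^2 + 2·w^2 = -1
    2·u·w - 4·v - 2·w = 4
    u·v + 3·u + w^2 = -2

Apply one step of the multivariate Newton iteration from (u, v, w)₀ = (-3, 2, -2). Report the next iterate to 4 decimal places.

(-3.2500, -10.7500, 5.0000)

At (-3, 2, -2): F = (5.0000, 4.0000, -9.0000).
Jacobian J = [[0, -2·v, 4·w], [2·w, -4, 2·u - 2], [v + 3, u, 2·w]].
At the point, J = [[0.0000, -4.0000, -8.0000], [-4.0000, -4.0000, -8.0000], [5.0000, -3.0000, -4.0000]] (det J = -32.0000).
Solving J·Δ = −F gives Δ = (-0.2500, -12.7500, 7.0000).
Then the next iterate is (u, v, w)₁ = (-3.2500, -10.7500, 5.0000).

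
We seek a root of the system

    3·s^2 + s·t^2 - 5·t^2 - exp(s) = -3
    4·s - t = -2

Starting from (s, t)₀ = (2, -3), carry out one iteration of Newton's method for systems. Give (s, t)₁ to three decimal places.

At (2, -3): F = (-19.38906, 13.000).
Jacobian J = [[6·s + t^2 - exp(s), 2·s·t - 10·t], [4, -1]].
At the point, J = [[13.61094, 18.000], [4.000, -1.000]] (det J = -85.61094).
Solving J·Δ = −F gives Δ = (-2.507, 2.973).
Then the next iterate is (s, t)₁ = (-0.507, -0.027).

(-0.507, -0.027)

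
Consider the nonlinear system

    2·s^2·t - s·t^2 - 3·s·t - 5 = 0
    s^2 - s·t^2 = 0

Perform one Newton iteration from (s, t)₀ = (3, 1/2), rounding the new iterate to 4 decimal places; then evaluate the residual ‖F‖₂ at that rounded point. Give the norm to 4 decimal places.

5.9397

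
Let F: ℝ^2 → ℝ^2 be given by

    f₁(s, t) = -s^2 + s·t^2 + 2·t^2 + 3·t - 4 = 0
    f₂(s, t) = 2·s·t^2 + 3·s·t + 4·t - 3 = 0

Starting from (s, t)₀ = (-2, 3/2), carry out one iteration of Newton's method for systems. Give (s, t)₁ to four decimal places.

(-1.1790, 0.9563)

At (-2, 3/2): F = (-3.5000, -15.0000).
Jacobian J = [[-2·s + t^2, 2·s·t + 4·t + 3], [2·t^2 + 3·t, 4·s·t + 3·s + 4]].
At the point, J = [[6.2500, 3.0000], [9.0000, -14.0000]] (det J = -114.5000).
Solving J·Δ = −F gives Δ = (0.8210, -0.5437).
Then the next iterate is (s, t)₁ = (-1.1790, 0.9563).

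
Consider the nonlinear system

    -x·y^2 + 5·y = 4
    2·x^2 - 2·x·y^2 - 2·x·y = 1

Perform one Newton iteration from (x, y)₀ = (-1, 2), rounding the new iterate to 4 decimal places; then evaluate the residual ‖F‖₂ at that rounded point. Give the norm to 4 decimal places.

At (-1, 2): F = (10.0000, 13.0000).
Jacobian J = [[-y^2, -2·x·y + 5], [4·x - 2·y^2 - 2·y, -4·x·y - 2·x]].
At the point, J = [[-4.0000, 9.0000], [-16.0000, 10.0000]] (det J = 104.0000).
Solving J·Δ = −F gives Δ = (0.1635, -1.0385).
Then the next iterate is (x, y)₁ = (-0.8365, 0.9615).
Re-evaluating at (-0.8365, 0.9615): F = (1.580829, 3.554713), so ‖F‖₂ = 3.8904.

3.8904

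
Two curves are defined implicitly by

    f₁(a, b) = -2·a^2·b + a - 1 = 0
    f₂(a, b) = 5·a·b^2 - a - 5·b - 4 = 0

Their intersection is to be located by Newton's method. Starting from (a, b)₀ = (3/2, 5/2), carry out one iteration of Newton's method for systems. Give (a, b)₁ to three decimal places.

At (3/2, 5/2): F = (-10.750, 28.875).
Jacobian J = [[-4·a·b + 1, -2·a^2], [5·b^2 - 1, 10·a·b - 5]].
At the point, J = [[-14.000, -4.500], [30.250, 32.500]] (det J = -318.875).
Solving J·Δ = −F gives Δ = (-0.688, -0.248).
Then the next iterate is (a, b)₁ = (0.812, 2.252).

(0.812, 2.252)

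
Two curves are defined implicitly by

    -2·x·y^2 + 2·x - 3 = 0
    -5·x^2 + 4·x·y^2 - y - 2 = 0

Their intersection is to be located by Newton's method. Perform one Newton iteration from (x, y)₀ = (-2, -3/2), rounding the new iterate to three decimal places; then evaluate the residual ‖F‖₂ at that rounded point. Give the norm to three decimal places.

At (-2, -3/2): F = (2.000, -38.500).
Jacobian J = [[-2·y^2 + 2, -4·x·y], [-10·x + 4·y^2, 8·x·y - 1]].
At the point, J = [[-2.500, -12.000], [29.000, 23.000]] (det J = 290.500).
Solving J·Δ = −F gives Δ = (1.432, -0.132).
Then the next iterate is (x, y)₁ = (-0.568, -1.632).
Re-evaluating at (-0.568, -1.632): F = (-1.11035, -8.03242), so ‖F‖₂ = 8.109.

8.109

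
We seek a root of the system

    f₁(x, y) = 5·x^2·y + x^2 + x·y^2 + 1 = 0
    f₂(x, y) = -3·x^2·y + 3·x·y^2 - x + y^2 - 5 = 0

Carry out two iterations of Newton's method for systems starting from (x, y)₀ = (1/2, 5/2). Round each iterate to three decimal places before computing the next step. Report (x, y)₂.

(-0.083, 2.251)

At (1/2, 5/2): F = (7.500, 8.250).
Jacobian J = [[10·x·y + 2·x + y^2, 5·x^2 + 2·x·y], [-6·x·y + 3·y^2 - 1, -3·x^2 + 6·x·y + 2·y]].
At the point, J = [[19.750, 3.750], [10.250, 11.750]] (det J = 193.625).
Solving J·Δ = −F gives Δ = (-0.295, -0.444).
Then the next iterate is (x, y)₁ = (0.205, 2.056).
Round to (0.205, 2.056) and repeat: F = (2.34060, 1.36261), J = [[8.85194, 1.05308], [9.15253, 6.51480]].
Δ = (-0.288, 0.195), so (x, y)₂ = (-0.083, 2.251).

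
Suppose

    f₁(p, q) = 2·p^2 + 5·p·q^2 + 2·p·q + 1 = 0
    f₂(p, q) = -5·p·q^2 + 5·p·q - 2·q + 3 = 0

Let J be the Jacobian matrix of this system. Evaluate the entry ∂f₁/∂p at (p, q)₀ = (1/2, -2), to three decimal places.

∂f₁/∂p = 4·p + 5·q^2 + 2·q.
At (1/2, -2) this is 18.000.

18.000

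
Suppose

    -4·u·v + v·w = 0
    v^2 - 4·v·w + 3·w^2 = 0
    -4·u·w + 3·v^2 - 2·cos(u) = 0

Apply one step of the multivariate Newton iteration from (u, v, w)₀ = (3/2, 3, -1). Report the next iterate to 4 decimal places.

(0.6894, 1.6365, -0.4242)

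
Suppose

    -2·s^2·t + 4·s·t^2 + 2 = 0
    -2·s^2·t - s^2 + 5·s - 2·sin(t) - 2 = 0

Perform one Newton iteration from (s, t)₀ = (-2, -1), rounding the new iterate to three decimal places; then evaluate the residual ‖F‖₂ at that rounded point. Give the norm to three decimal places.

At (-2, -1): F = (2.000, -6.31706).
Jacobian J = [[-4·s·t + 4·t^2, -2·s^2 + 8·s·t], [-4·s·t - 2·s + 5, -2·s^2 - 2·cos(t)]].
At the point, J = [[-4.000, 8.000], [1.000, -9.08060]] (det J = 28.32242).
Solving J·Δ = −F gives Δ = (-1.143, -0.822).
Then the next iterate is (s, t)₁ = (-3.143, -1.822).
Re-evaluating at (-3.143, -1.822): F = (-3.73800, 10.34085), so ‖F‖₂ = 10.996.

10.996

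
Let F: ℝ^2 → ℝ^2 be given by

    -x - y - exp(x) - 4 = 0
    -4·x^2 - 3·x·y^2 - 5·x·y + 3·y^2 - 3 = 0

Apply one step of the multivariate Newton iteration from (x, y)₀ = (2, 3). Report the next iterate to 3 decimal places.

At (2, 3): F = (-16.38906, -76.000).
Jacobian J = [[-exp(x) - 1, -1], [-8·x - 3·y^2 - 5·y, -6·x·y - 5·x + 6·y]].
At the point, J = [[-8.38906, -1.000], [-58.000, -28.000]] (det J = 176.89357).
Solving J·Δ = −F gives Δ = (-2.165, 1.769).
Then the next iterate is (x, y)₁ = (-0.165, 4.769).

(-0.165, 4.769)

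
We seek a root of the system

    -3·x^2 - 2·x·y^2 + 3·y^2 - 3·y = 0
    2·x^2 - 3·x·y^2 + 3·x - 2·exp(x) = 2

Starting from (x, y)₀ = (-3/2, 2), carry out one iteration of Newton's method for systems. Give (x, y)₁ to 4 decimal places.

(-1.1374, 1.4470)

At (-3/2, 2): F = (11.2500, 15.553740).
Jacobian J = [[-6·x - 2·y^2, -4·x·y + 6·y - 3], [4·x - 3·y^2 - 2·exp(x) + 3, -6·x·y]].
At the point, J = [[1.0000, 21.0000], [-15.446260, 18.0000]] (det J = 342.371467).
Solving J·Δ = −F gives Δ = (0.3626, -0.5530).
Then the next iterate is (x, y)₁ = (-1.1374, 1.4470).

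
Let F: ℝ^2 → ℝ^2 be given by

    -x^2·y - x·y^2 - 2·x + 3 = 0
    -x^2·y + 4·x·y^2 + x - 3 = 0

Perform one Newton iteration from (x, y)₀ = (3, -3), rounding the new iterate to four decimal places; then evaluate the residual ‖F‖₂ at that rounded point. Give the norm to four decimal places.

39.4500

At (3, -3): F = (-3.0000, 135.0000).
Jacobian J = [[-2·x·y - y^2 - 2, -x^2 - 2·x·y], [-2·x·y + 4·y^2 + 1, -x^2 + 8·x·y]].
At the point, J = [[7.0000, 9.0000], [55.0000, -81.0000]] (det J = -1062.0000).
Solving J·Δ = −F gives Δ = (-0.9153, 1.0452).
Then the next iterate is (x, y)₁ = (2.0847, -1.9548).
Re-evaluating at (2.0847, -1.9548): F = (-0.640035, 39.444792), so ‖F‖₂ = 39.4500.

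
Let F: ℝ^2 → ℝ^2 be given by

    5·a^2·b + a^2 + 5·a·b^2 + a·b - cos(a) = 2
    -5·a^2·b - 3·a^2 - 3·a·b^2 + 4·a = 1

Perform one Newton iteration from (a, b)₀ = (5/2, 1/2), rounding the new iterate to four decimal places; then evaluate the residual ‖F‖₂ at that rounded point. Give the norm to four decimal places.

10.0933

At (5/2, 1/2): F = (25.051144, -27.2500).
Jacobian J = [[10·a·b + 2·a + 5·b^2 + b + sin(a), 5·a^2 + 10·a·b + a], [-10·a·b - 6·a - 3·b^2 + 4, -5·a^2 - 6·a·b]].
At the point, J = [[19.848472, 46.2500], [-24.2500, -38.7500]] (det J = 352.434204).
Solving J·Δ = −F gives Δ = (-0.8217, -0.1890).
Then the next iterate is (a, b)₁ = (1.6783, 0.3110).
Re-evaluating at (1.6783, 0.3110): F = (6.637528, -7.603808), so ‖F‖₂ = 10.0933.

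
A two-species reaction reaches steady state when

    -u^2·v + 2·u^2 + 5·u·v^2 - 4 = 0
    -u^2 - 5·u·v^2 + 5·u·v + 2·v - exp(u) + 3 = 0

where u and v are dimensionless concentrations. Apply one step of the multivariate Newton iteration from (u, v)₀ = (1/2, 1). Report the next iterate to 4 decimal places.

(1.9722, -0.5965)

At (1/2, 1): F = (-1.2500, 3.101279).
Jacobian J = [[-2·u·v + 4·u + 5·v^2, -u^2 + 10·u·v], [-2·u - 5·v^2 + 5·v - exp(u), -10·u·v + 5·u + 2]].
At the point, J = [[6.0000, 4.7500], [-2.648721, -0.5000]] (det J = 9.581426).
Solving J·Δ = −F gives Δ = (1.4722, -1.5965).
Then the next iterate is (u, v)₁ = (1.9722, -0.5965).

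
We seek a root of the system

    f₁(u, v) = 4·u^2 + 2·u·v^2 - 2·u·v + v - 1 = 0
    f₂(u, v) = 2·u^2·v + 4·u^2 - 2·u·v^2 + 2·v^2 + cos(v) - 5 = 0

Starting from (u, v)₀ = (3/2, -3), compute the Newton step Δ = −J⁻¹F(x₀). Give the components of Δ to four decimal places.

(0.4796, 2.9133)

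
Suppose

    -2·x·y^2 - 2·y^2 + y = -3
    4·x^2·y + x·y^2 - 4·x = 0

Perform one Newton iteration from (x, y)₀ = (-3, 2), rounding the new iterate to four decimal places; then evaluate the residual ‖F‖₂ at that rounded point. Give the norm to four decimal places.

23.2026

At (-3, 2): F = (21.0000, 72.0000).
Jacobian J = [[-2·y^2, -4·x·y - 4·y + 1], [8·x·y + y^2 - 4, 4·x^2 + 2·x·y]].
At the point, J = [[-8.0000, 17.0000], [-48.0000, 24.0000]] (det J = 624.0000).
Solving J·Δ = −F gives Δ = (1.1538, -0.6923).
Then the next iterate is (x, y)₁ = (-1.8462, 1.3077).
Re-evaluating at (-1.8462, 1.3077): F = (7.201838, 22.056595), so ‖F‖₂ = 23.2026.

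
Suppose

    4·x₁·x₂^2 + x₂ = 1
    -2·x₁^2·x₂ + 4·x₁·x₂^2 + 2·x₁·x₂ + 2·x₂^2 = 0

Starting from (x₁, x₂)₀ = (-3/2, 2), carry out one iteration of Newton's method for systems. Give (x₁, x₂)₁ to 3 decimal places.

(-1.021, 1.333)

At (-3/2, 2): F = (-23.000, -31.000).
Jacobian J = [[4·x₂^2, 8·x₁·x₂ + 1], [-4·x₁·x₂ + 4·x₂^2 + 2·x₂, -2·x₁^2 + 8·x₁·x₂ + 2·x₁ + 4·x₂]].
At the point, J = [[16.000, -23.000], [32.000, -23.500]] (det J = 360.000).
Solving J·Δ = −F gives Δ = (0.479, -0.667).
Then the next iterate is (x₁, x₂)₁ = (-1.021, 1.333).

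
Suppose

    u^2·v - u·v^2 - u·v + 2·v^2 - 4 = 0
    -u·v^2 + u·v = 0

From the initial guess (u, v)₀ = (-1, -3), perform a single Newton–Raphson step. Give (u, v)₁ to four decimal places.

(-0.6198, -1.9375)

At (-1, -3): F = (17.0000, 12.0000).
Jacobian J = [[2·u·v - v^2 - v, u^2 - 2·u·v - u + 4·v], [-v^2 + v, -2·u·v + u]].
At the point, J = [[0.0000, -16.0000], [-12.0000, -7.0000]] (det J = -192.0000).
Solving J·Δ = −F gives Δ = (0.3802, 1.0625).
Then the next iterate is (u, v)₁ = (-0.6198, -1.9375).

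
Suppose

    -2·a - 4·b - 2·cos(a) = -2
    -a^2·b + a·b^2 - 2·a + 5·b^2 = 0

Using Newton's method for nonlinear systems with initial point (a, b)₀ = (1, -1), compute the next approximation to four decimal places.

At (1, -1): F = (2.919395, 5.0000).
Jacobian J = [[2·sin(a) - 2, -4], [-2·a·b + b^2 - 2, -a^2 + 2·a·b + 10·b]].
At the point, J = [[-0.317058, -4.0000], [1.0000, -13.0000]] (det J = 8.121754).
Solving J·Δ = −F gives Δ = (2.2104, 0.5546).
Then the next iterate is (a, b)₁ = (3.2104, -0.4454).

(3.2104, -0.4454)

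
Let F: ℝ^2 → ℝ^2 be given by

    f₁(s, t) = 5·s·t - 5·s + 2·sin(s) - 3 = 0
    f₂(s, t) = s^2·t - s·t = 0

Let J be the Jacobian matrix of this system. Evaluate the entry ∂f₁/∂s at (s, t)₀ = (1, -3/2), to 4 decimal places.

-11.4194

∂f₁/∂s = 5·t + 2·cos(s) - 5.
At (1, -3/2) this is -11.4194.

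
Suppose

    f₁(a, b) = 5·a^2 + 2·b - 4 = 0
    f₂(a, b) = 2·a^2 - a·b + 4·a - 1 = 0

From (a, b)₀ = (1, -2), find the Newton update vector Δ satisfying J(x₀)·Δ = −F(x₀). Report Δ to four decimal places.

At (1, -2): F = (-3.0000, 7.0000).
Jacobian J = [[10·a, 2], [4·a - b + 4, -a]].
At the point, J = [[10.0000, 2.0000], [10.0000, -1.0000]] (det J = -30.0000).
Solving J·Δ = −F gives Δ = (-0.3667, 3.3333).

(-0.3667, 3.3333)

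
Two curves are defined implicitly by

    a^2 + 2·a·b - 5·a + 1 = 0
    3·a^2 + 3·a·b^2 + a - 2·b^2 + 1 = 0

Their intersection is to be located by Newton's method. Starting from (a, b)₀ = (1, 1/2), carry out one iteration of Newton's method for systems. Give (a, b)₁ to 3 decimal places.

(0.286, 0.786)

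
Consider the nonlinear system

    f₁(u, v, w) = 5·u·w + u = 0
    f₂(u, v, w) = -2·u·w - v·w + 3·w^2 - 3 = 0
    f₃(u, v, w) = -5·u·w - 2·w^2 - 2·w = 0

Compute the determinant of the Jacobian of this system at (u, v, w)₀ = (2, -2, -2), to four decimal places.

J = [[5·w + 1, 0, 5·u], [-2·w, -w, -2·u - v + 6·w], [-5·w, 0, -5·u - 4·w - 2]].
At the point, J = [[-9.0000, 0.0000, 10.0000], [4.0000, 2.0000, -14.0000], [10.0000, 0.0000, -4.0000]].
det J = -128.0000.

-128.0000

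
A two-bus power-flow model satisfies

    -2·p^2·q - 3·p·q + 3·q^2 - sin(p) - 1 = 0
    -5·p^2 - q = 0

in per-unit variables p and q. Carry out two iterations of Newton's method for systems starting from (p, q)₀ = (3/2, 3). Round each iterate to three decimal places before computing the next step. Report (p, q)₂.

At (3/2, 3): F = (-1.99749, -14.250).
Jacobian J = [[-4·p·q - 3·q - cos(p), -2·p^2 - 3·p + 6·q], [-10·p, -1]].
At the point, J = [[-27.07074, 9.000], [-15.000, -1.000]] (det J = 162.07074).
Solving J·Δ = −F gives Δ = (-0.804, -2.195).
Then the next iterate is (p, q)₁ = (0.696, 0.805).
Round to (0.696, 0.805) and repeat: F = (-2.15783, -3.22708), J = [[-5.42353, 1.77317], [-6.960, -1.000]].
Δ = (-0.444, -0.140), so (p, q)₂ = (0.252, 0.665).

(0.252, 0.665)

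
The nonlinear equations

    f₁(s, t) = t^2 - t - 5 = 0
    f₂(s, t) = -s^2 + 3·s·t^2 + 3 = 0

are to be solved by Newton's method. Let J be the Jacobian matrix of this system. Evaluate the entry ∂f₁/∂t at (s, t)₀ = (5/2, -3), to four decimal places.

∂f₁/∂t = 2·t - 1.
At (5/2, -3) this is -7.0000.

-7.0000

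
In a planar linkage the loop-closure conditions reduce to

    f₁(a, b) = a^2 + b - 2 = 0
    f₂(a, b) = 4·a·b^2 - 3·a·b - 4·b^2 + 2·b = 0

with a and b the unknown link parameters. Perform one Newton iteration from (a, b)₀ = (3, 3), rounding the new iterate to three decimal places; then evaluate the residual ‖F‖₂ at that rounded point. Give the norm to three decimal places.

At (3, 3): F = (10.000, 51.000).
Jacobian J = [[2·a, 1], [4·b^2 - 3·b, 8·a·b - 3·a - 8·b + 2]].
At the point, J = [[6.000, 1.000], [27.000, 41.000]] (det J = 219.000).
Solving J·Δ = −F gives Δ = (-1.639, -0.164).
Then the next iterate is (a, b)₁ = (1.361, 2.836).
Re-evaluating at (1.361, 2.836): F = (2.68832, 5.70655), so ‖F‖₂ = 6.308.

6.308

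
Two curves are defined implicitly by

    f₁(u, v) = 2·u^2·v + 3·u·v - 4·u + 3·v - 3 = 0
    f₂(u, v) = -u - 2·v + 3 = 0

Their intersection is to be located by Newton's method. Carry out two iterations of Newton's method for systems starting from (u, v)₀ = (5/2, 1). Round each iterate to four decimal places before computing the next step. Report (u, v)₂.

(0.4224, 1.2888)

At (5/2, 1): F = (10.0000, -1.5000).
Jacobian J = [[4·u·v + 3·v - 4, 2·u^2 + 3·u + 3], [-1, -2]].
At the point, J = [[9.0000, 23.0000], [-1.0000, -2.0000]] (det J = 5.0000).
Solving J·Δ = −F gives Δ = (-2.9000, 0.7000).
Then the next iterate is (u, v)₁ = (-0.4000, 1.7000).
Round to (-0.4000, 1.7000) and repeat: F = (2.2040, 0.0000), J = [[-1.6200, 2.1200], [-1.0000, -2.0000]].
Δ = (0.8224, -0.4112), so (u, v)₂ = (0.4224, 1.2888).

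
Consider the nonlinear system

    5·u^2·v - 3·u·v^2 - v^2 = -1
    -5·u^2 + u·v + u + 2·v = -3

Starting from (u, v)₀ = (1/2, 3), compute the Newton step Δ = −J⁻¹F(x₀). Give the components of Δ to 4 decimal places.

At (1/2, 3): F = (-17.7500, 9.7500).
Jacobian J = [[10·u·v - 3·v^2, 5·u^2 - 6·u·v - 2·v], [-10·u + v + 1, u + 2]].
At the point, J = [[-12.0000, -13.7500], [-1.0000, 2.5000]] (det J = -43.7500).
Solving J·Δ = −F gives Δ = (2.0500, -3.0800).

(2.0500, -3.0800)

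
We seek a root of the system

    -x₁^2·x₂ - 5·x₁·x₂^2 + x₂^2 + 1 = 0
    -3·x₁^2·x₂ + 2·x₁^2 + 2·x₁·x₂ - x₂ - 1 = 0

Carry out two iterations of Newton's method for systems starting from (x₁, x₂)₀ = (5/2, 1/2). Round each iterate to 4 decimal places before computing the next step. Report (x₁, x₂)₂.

At (5/2, 1/2): F = (-5.0000, 4.1250).
Jacobian J = [[-2·x₁·x₂ - 5·x₂^2, -x₁^2 - 10·x₁·x₂ + 2·x₂], [-6·x₁·x₂ + 4·x₁ + 2·x₂, -3·x₁^2 + 2·x₁ - 1]].
At the point, J = [[-3.7500, -17.7500], [3.5000, -14.7500]] (det J = 117.4375).
Solving J·Δ = −F gives Δ = (-1.2515, -0.0173).
Then the next iterate is (x₁, x₂)₁ = (1.2485, 0.4827).
Round to (1.2485, 0.4827) and repeat: F = (-0.973908, 0.582877), J = [[-2.370298, -6.619862], [2.343494, -3.179257]].
Δ = (-0.3017, -0.0391), so (x₁, x₂)₂ = (0.9468, 0.4436).

(0.9468, 0.4436)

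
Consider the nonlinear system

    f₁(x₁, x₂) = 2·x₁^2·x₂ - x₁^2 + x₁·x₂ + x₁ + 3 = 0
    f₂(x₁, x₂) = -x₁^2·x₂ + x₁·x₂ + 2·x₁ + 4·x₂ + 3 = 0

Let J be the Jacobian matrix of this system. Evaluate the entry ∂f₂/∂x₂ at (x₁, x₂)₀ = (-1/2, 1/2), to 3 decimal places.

∂f₂/∂x₂ = -x₁^2 + x₁ + 4.
At (-1/2, 1/2) this is 3.250.

3.250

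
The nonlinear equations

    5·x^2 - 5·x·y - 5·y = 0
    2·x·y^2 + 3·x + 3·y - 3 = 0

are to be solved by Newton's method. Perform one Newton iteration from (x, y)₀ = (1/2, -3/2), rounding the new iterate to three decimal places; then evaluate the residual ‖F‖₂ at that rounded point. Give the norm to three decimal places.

At (1/2, -3/2): F = (12.500, -3.750).
Jacobian J = [[10·x - 5·y, -5·x - 5], [2·y^2 + 3, 4·x·y + 3]].
At the point, J = [[12.500, -7.500], [7.500, 0.000]] (det J = 56.250).
Solving J·Δ = −F gives Δ = (0.500, 2.500).
Then the next iterate is (x, y)₁ = (1.000, 1.000).
Re-evaluating at (1.000, 1.000): F = (-5.000, 5.000), so ‖F‖₂ = 7.071.

7.071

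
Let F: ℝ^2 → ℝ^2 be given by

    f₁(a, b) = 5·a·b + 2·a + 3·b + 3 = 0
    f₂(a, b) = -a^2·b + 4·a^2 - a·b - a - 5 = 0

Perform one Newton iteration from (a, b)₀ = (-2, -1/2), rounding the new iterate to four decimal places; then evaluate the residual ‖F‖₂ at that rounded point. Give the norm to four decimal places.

3.0668

At (-2, -1/2): F = (2.5000, 14.0000).
Jacobian J = [[5·b + 2, 5·a + 3], [-2·a·b + 8·a - b - 1, -a^2 - a]].
At the point, J = [[-0.5000, -7.0000], [-18.5000, -2.0000]] (det J = -128.5000).
Solving J·Δ = −F gives Δ = (0.7237, 0.3054).
Then the next iterate is (a, b)₁ = (-1.2763, -0.1946).
Re-evaluating at (-1.2763, -0.1946): F = (1.105440, 2.860691), so ‖F‖₂ = 3.0668.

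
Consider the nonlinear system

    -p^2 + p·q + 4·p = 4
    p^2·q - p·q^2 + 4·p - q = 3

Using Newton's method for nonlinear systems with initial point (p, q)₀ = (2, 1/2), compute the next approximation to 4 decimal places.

(1.0000, 0.2500)

At (2, 1/2): F = (1.0000, 6.0000).
Jacobian J = [[-2·p + q + 4, p], [2·p·q - q^2 + 4, p^2 - 2·p·q - 1]].
At the point, J = [[0.5000, 2.0000], [5.7500, 1.0000]] (det J = -11.0000).
Solving J·Δ = −F gives Δ = (-1.0000, -0.2500).
Then the next iterate is (p, q)₁ = (1.0000, 0.2500).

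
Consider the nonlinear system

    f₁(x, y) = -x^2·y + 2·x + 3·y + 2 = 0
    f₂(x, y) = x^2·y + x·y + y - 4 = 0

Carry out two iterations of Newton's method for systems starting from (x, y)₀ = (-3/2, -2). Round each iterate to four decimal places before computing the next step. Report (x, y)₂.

(-1.5914, 2.1393)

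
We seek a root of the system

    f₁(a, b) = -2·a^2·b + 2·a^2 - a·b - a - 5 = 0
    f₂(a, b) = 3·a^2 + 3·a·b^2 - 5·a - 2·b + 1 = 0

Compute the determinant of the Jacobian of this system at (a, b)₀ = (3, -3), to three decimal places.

-1960.000

J = [[-4·a·b + 4·a - b - 1, -2·a^2 - a], [6·a + 3·b^2 - 5, 6·a·b - 2]].
At the point, J = [[50.000, -21.000], [40.000, -56.000]].
det J = -1960.000.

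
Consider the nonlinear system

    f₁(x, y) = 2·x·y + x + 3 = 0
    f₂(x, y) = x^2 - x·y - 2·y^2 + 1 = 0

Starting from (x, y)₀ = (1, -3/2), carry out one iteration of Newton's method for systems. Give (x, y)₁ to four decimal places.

At (1, -3/2): F = (1.0000, -1.0000).
Jacobian J = [[2·y + 1, 2·x], [2·x - y, -x - 4·y]].
At the point, J = [[-2.0000, 2.0000], [3.5000, 5.0000]] (det J = -17.0000).
Solving J·Δ = −F gives Δ = (0.4118, -0.0882).
Then the next iterate is (x, y)₁ = (1.4118, -1.5882).

(1.4118, -1.5882)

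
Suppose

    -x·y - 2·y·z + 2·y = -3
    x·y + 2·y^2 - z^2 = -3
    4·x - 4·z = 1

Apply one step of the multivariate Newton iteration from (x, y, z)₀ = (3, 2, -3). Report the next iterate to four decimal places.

At (3, 2, -3): F = (13.0000, 8.0000, 23.0000).
Jacobian J = [[-y, -x - 2·z + 2, -2·y], [y, x + 4·y, -2·z], [4, 0, -4]].
At the point, J = [[-2.0000, 5.0000, -4.0000], [2.0000, 11.0000, 6.0000], [4.0000, 0.0000, -4.0000]] (det J = 424.0000).
Solving J·Δ = −F gives Δ = (-3.0425, -1.6509, 2.7075).
Then the next iterate is (x, y, z)₁ = (-0.0425, 0.3491, -0.2925).

(-0.0425, 0.3491, -0.2925)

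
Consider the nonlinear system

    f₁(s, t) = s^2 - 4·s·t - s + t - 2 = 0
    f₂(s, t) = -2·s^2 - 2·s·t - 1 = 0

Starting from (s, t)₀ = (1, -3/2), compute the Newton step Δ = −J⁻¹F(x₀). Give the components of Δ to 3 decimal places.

At (1, -3/2): F = (2.500, 0.000).
Jacobian J = [[2·s - 4·t - 1, -4·s + 1], [-4·s - 2·t, -2·s]].
At the point, J = [[7.000, -3.000], [-1.000, -2.000]] (det J = -17.000).
Solving J·Δ = −F gives Δ = (-0.294, 0.147).

(-0.294, 0.147)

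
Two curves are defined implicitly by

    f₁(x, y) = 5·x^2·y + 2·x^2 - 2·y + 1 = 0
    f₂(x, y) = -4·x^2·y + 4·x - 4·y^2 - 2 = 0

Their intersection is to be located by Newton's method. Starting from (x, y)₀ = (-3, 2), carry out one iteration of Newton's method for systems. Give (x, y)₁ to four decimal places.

At (-3, 2): F = (105.0000, -102.0000).
Jacobian J = [[10·x·y + 4·x, 5·x^2 - 2], [-8·x·y + 4, -4·x^2 - 8·y]].
At the point, J = [[-72.0000, 43.0000], [52.0000, -52.0000]] (det J = 1508.0000).
Solving J·Δ = −F gives Δ = (0.7122, -1.2493).
Then the next iterate is (x, y)₁ = (-2.2878, 0.7507).

(-2.2878, 0.7507)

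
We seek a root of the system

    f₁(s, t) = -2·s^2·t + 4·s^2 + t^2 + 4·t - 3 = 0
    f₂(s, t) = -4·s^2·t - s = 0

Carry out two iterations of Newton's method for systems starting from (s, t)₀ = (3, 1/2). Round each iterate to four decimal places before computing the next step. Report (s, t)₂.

At (3, 1/2): F = (26.2500, -21.0000).
Jacobian J = [[-4·s·t + 8·s, -2·s^2 + 2·t + 4], [-8·s·t - 1, -4·s^2]].
At the point, J = [[18.0000, -13.0000], [-13.0000, -36.0000]] (det J = -817.0000).
Solving J·Δ = −F gives Δ = (-1.4908, -0.0450).
Then the next iterate is (s, t)₁ = (1.5092, 0.4550).
Round to (1.5092, 0.4550) and repeat: F = (6.065071, -5.654586), J = [[9.326856, 0.354631], [-6.493488, -9.110739]].
Δ = (-0.6441, -0.1616), so (s, t)₂ = (0.8651, 0.2934).

(0.8651, 0.2934)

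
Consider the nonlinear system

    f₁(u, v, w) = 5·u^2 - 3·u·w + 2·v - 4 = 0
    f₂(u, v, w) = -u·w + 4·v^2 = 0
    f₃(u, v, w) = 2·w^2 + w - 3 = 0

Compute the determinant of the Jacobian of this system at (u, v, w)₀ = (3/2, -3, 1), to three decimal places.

-1430.000

J = [[10·u - 3·w, 2, -3·u], [-w, 8·v, -u], [0, 0, 4·w + 1]].
At the point, J = [[12.000, 2.000, -4.500], [-1.000, -24.000, -1.500], [0.000, 0.000, 5.000]].
det J = -1430.000.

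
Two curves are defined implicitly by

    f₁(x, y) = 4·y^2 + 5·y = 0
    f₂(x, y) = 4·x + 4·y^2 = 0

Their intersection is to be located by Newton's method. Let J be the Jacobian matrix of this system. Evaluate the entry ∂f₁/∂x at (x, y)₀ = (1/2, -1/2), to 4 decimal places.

∂f₁/∂x = 0.
At (1/2, -1/2) this is 0.0000.

0.0000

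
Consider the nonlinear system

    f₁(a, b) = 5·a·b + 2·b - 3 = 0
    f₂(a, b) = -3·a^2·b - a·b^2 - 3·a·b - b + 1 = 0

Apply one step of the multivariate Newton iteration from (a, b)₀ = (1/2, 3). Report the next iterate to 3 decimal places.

(0.716, -0.054)

At (1/2, 3): F = (10.500, -13.250).
Jacobian J = [[5·b, 5·a + 2], [-6·a·b - b^2 - 3·b, -3·a^2 - 2·a·b - 3·a - 1]].
At the point, J = [[15.000, 4.500], [-27.000, -6.250]] (det J = 27.750).
Solving J·Δ = −F gives Δ = (0.216, -3.054).
Then the next iterate is (a, b)₁ = (0.716, -0.054).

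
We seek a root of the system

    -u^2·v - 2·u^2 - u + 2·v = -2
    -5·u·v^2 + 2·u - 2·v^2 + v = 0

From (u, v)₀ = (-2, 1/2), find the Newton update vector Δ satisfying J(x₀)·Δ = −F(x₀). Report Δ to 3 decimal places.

At (-2, 1/2): F = (-5.000, -1.500).
Jacobian J = [[-2·u·v - 4·u - 1, -u^2 + 2], [-5·v^2 + 2, -10·u·v - 4·v + 1]].
At the point, J = [[9.000, -2.000], [0.750, 9.000]] (det J = 82.500).
Solving J·Δ = −F gives Δ = (0.582, 0.118).

(0.582, 0.118)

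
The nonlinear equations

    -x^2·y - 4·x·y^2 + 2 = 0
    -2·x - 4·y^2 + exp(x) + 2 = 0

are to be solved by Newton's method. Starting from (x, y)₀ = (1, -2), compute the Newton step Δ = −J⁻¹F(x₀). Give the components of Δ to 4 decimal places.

(0.0356, 0.8285)

At (1, -2): F = (-12.0000, -13.281718).
Jacobian J = [[-2·x·y - 4·y^2, -x^2 - 8·x·y], [exp(x) - 2, -8·y]].
At the point, J = [[-12.0000, 15.0000], [0.718282, 16.0000]] (det J = -202.774227).
Solving J·Δ = −F gives Δ = (0.0356, 0.8285).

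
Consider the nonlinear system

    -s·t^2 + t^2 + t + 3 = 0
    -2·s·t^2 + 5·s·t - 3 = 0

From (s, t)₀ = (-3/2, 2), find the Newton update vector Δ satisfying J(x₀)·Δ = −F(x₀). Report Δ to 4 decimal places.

(3.3375, -0.1500)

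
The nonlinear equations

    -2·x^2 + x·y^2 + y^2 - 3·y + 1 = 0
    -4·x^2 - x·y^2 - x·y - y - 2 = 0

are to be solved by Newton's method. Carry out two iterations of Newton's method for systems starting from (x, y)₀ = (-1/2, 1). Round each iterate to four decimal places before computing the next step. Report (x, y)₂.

(-0.1251, 1.8979)

At (-1/2, 1): F = (-2.0000, -3.0000).
Jacobian J = [[-4·x + y^2, 2·x·y + 2·y - 3], [-8·x - y^2 - y, -2·x·y - x - 1]].
At the point, J = [[3.0000, -2.0000], [2.0000, 0.5000]] (det J = 5.5000).
Solving J·Δ = −F gives Δ = (1.2727, 0.9091).
Then the next iterate is (x, y)₁ = (0.7727, 1.9091).
Round to (0.7727, 1.9091) and repeat: F = (0.539463, -10.588754), J = [[0.553863, 3.768523], [-11.735363, -4.723023]].
Δ = (-0.8978, -0.0112), so (x, y)₂ = (-0.1251, 1.8979).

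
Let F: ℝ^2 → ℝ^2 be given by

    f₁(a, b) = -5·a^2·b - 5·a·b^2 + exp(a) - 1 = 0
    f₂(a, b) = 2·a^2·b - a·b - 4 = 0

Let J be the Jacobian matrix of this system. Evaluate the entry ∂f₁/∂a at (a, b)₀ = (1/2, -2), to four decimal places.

-8.3513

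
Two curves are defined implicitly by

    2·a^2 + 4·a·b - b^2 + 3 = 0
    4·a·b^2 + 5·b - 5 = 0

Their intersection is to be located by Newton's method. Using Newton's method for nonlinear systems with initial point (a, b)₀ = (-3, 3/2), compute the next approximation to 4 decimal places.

At (-3, 3/2): F = (0.7500, -24.5000).
Jacobian J = [[4·a + 4·b, 4·a - 2·b], [4·b^2, 8·a·b + 5]].
At the point, J = [[-6.0000, -15.0000], [9.0000, -31.0000]] (det J = 321.0000).
Solving J·Δ = −F gives Δ = (1.2173, -0.4369).
Then the next iterate is (a, b)₁ = (-1.7827, 1.0631).

(-1.7827, 1.0631)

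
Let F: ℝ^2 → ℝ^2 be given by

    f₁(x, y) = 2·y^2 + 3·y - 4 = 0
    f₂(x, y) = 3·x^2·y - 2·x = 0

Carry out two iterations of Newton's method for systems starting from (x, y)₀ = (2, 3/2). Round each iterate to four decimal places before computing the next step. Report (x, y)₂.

(1.0961, 0.8534)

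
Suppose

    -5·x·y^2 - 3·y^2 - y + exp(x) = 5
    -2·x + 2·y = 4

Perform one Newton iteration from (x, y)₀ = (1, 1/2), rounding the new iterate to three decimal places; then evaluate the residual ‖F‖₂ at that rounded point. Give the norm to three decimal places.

0.394

At (1, 1/2): F = (-4.78172, -5.000).
Jacobian J = [[-5·y^2 + exp(x), -10·x·y - 6·y - 1], [-2, 2]].
At the point, J = [[1.46828, -9.000], [-2.000, 2.000]] (det J = -15.06344).
Solving J·Δ = −F gives Δ = (-3.622, -1.122).
Then the next iterate is (x, y)₁ = (-2.622, -0.622).
Re-evaluating at (-2.622, -0.622): F = (-0.39395, 0.000), so ‖F‖₂ = 0.394.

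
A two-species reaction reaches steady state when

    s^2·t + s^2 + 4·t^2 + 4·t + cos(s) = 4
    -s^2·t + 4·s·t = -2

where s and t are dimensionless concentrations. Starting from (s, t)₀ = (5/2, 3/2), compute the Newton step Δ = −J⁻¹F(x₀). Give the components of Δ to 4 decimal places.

(0.9335, -1.6599)

At (5/2, 3/2): F = (25.823856, 7.6250).
Jacobian J = [[2·s·t + 2·s - sin(s), s^2 + 8·t + 4], [-2·s·t + 4·t, -s^2 + 4·s]].
At the point, J = [[11.901528, 22.2500], [-1.5000, 3.7500]] (det J = 78.005729).
Solving J·Δ = −F gives Δ = (0.9335, -1.6599).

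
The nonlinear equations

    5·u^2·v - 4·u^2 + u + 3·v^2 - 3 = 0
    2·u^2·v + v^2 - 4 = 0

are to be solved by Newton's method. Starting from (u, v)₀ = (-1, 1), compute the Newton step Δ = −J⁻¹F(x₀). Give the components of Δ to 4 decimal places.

At (-1, 1): F = (0.0000, -1.0000).
Jacobian J = [[10·u·v - 8·u + 1, 5·u^2 + 6·v], [4·u·v, 2·u^2 + 2·v]].
At the point, J = [[-1.0000, 11.0000], [-4.0000, 4.0000]] (det J = 40.0000).
Solving J·Δ = −F gives Δ = (-0.2750, -0.0250).

(-0.2750, -0.0250)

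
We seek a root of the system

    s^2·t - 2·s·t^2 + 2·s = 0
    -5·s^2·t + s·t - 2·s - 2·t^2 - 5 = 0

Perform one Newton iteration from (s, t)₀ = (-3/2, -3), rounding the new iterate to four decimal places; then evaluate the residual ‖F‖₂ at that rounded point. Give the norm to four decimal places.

At (-3/2, -3): F = (17.2500, 18.2500).
Jacobian J = [[2·s·t - 2·t^2 + 2, s^2 - 4·s·t], [-10·s·t + t - 2, -5·s^2 + s - 4·t]].
At the point, J = [[-7.0000, -15.7500], [-50.0000, -0.7500]] (det J = -782.2500).
Solving J·Δ = −F gives Δ = (0.3509, 0.9393).
Then the next iterate is (s, t)₁ = (-1.1491, -2.0607).
Re-evaluating at (-1.1491, -2.0607): F = (4.740059, 4.778240), so ‖F‖₂ = 6.7305.

6.7305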